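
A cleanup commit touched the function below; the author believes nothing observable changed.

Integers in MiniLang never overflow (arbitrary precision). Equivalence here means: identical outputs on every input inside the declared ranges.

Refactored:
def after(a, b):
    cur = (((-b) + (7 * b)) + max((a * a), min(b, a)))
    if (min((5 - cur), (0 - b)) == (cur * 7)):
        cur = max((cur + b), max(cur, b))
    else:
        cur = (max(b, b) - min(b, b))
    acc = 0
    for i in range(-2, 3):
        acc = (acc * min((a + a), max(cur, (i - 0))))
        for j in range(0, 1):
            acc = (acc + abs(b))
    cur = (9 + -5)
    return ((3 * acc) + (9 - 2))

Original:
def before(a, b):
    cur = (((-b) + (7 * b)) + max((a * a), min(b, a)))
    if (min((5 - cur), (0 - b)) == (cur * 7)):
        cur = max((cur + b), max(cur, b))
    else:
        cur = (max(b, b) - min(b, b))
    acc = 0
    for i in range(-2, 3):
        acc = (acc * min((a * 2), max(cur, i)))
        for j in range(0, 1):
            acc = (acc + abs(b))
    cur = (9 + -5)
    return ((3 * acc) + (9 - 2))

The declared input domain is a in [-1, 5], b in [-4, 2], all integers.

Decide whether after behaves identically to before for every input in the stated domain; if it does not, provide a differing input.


Equivalent — the differences include constant usage differs; arithmetic usage differs, yet no declared input distinguishes the two.
Spot check at a=2, b=-2 — before: cur = -8; (min((5 - cur), (0 - b)) == (cur * 7)) -> false; cur = 0; acc = 0; [i=-2]; acc = 0; [j=0]; acc = 2; [i=-1]; acc = 0; [j=0]; acc = 2; [i=0]; acc = 0; [j=0]; acc = 2; [i=1]; acc = 2; [j=0]; acc = 4; [i=2]; acc = 8; [j=0]; acc = 10; cur = 4; return 37. after: cur = -8; (min((5 - cur), (0 - b)) == (cur * 7)) -> false; cur = 0; acc = 0; [i=-2]; acc = 0; [j=0]; acc = 2; [i=-1]; acc = 0; [j=0]; acc = 2; [i=0]; acc = 0; [j=0]; acc = 2; [i=1]; acc = 2; [j=0]; acc = 4; [i=2]; acc = 8; [j=0]; acc = 10; cur = 4; return 37. Both give 37.
Every one of the 49 inputs gives matching results.
verdict: equivalent


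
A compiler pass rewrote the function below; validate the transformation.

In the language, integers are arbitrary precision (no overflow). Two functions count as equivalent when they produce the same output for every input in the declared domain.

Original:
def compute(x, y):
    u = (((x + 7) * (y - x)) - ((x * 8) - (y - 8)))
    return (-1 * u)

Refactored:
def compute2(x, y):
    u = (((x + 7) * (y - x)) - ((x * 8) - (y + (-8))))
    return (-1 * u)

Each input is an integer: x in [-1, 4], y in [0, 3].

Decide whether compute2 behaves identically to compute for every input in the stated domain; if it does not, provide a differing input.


Side by side, the visible changes include: arithmetic usage differs.
One worked example (x=4, y=1) — compute: u := -72 | result 72; compute2: u := -72 | result 72; agreement on 72.
Across all 24 domain points the two functions coincide.
verdict: equivalent


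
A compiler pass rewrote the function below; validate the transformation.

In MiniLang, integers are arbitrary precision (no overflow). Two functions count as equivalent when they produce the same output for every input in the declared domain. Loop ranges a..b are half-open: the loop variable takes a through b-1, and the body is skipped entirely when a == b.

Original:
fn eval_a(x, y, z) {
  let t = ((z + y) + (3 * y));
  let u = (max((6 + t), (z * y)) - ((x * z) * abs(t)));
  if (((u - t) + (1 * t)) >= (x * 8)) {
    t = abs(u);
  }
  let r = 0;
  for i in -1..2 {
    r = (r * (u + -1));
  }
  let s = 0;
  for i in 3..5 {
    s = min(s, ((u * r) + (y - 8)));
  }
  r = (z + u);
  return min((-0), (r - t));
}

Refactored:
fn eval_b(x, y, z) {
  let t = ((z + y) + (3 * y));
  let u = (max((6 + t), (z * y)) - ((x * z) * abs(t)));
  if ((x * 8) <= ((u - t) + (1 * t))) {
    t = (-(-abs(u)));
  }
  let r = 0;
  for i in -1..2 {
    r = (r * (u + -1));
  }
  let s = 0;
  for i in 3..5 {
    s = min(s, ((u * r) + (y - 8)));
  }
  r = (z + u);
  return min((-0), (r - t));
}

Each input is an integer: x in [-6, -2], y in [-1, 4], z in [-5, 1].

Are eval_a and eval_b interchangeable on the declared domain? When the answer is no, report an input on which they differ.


The two versions differ — the changes include comparison usage differs.
As a probe, take x=-3, y=2, z=-4: eval_a runs t becomes 4; next u becomes -38; next (((u - t) + (1 * t)) >= (x * 8)) evaluates to false; next r becomes 0; next at i=-1:; next r becomes 0; next at i=0:; next r becomes 0; next at i=1:; next r becomes 0; next s becomes 0; next at i=3:; next s becomes -6; next at i=4:; next s becomes -6; next r becomes -42; next final value -46; eval_b runs t becomes 4; next u becomes -38; next ((x * 8) <= ((u - t) + (1 * t))) evaluates to false; next r becomes 0; next at i=-1:; next r becomes 0; next at i=0:; next r becomes 0; next at i=1:; next r becomes 0; next s becomes 0; next at i=3:; next s becomes -6; next at i=4:; next s becomes -6; next r becomes -42; next final value -46; both end at -46.
An exhaustive pass over the 210 declared inputs shows identical outputs.
verdict: equivalent


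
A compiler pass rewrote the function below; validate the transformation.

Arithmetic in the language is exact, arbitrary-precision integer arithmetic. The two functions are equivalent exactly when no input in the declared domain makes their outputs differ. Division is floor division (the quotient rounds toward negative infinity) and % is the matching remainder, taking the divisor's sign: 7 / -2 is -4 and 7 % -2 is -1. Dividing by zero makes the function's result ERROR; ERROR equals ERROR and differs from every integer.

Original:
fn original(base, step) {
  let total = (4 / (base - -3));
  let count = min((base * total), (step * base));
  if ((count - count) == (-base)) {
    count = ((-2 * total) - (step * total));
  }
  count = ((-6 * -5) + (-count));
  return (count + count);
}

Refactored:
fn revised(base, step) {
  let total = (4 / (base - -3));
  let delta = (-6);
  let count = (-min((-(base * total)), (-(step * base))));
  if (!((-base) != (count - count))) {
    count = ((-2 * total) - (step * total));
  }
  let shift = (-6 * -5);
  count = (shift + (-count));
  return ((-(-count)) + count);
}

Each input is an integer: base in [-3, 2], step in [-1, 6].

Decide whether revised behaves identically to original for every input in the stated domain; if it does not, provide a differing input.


Run the pair on base=-2, step=-1.
original: total = 4; count = -8; ((count - count) == (-base)) -> false; count = 38; return 76
revised: total = 4; delta = -6; count = 2; (!((-base) != (count - count))) -> false; shift = 30; count = 28; return 56
76 vs 56 — the two versions disagree here.
verdict: not equivalent; witness: base=-2, step=-1


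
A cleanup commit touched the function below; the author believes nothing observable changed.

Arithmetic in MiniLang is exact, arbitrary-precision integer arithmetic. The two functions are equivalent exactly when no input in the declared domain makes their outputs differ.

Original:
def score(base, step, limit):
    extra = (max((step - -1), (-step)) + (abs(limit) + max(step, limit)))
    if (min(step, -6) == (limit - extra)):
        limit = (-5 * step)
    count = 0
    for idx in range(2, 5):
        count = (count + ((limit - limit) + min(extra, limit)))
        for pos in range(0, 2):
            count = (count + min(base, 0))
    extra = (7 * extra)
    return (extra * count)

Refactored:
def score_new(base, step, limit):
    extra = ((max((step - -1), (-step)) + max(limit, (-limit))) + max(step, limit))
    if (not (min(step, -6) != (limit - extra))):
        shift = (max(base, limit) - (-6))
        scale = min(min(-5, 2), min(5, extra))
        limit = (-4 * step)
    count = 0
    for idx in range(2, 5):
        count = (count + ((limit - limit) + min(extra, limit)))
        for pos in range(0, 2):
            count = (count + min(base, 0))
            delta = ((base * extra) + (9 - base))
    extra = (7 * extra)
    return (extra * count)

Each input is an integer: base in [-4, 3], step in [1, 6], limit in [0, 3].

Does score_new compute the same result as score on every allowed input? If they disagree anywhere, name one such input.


Try base=-4, step=2, limit=3.
score: extra := 9 | (min(step, -6) == (limit - extra)): true | limit := -10 | count := 0 | iter idx=2: | count := -10 | iter pos=0: | count := -14 | iter pos=1: | count := -18 | iter idx=3: | count := -28 | iter pos=0: | count := -32 | iter pos=1: | count := -36 | iter idx=4: | count := -46 | iter pos=0: | count := -50 | iter pos=1: | count := -54 | extra := 63 | result -3402
score_new: extra := 9 | (not (min(step, -6) != (limit - extra))): true | shift := 9 | scale := -5 | limit := -8 | count := 0 | iter idx=2: | count := -8 | iter pos=0: | count := -12 | delta := -23 | iter pos=1: | count := -16 | delta := -23 | iter idx=3: | count := -24 | iter pos=0: | count := -28 | delta := -23 | iter pos=1: | count := -32 | delta := -23 | iter idx=4: | count := -40 | iter pos=0: | count := -44 | delta := -23 | iter pos=1: | count := -48 | delta := -23 | extra := 63 | result -3024
-3402 against -3024: the behavior changed.
verdict: not equivalent; witness: base=-4, step=2, limit=3


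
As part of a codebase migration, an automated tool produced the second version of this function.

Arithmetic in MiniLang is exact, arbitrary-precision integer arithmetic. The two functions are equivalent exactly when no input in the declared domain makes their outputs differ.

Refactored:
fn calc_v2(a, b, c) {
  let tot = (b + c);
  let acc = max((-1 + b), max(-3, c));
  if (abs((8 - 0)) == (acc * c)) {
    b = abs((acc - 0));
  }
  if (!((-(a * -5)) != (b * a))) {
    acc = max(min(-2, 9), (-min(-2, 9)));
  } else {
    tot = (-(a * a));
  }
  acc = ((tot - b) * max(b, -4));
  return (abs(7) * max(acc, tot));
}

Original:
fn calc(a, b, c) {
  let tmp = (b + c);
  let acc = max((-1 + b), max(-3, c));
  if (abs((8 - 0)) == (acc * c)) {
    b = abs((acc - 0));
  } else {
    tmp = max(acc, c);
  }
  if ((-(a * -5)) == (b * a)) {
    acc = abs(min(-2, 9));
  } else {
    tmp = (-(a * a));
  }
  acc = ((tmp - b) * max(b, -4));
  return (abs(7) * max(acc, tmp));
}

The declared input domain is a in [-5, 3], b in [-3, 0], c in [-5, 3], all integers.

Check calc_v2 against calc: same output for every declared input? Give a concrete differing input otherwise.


Input a=0, b=-3, c=-5: 0 from calc versus 105 from calc_v2.
verdict: not equivalent; witness: a=0, b=-3, c=-5


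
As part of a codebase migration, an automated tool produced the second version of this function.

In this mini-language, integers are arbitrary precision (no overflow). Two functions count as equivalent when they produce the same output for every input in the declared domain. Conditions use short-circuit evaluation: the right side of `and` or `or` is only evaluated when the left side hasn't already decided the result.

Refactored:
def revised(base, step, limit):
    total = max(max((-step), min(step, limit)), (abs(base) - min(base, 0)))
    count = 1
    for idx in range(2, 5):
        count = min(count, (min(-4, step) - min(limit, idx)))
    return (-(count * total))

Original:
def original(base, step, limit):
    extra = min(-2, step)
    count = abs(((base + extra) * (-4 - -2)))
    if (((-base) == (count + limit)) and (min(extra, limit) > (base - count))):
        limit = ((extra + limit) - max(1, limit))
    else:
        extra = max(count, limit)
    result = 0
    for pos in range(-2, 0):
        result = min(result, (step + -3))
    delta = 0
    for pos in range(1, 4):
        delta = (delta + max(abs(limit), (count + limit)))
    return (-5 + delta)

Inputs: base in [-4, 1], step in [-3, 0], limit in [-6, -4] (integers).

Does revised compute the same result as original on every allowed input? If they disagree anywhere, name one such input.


At base=-4, step=-3, limit=-6: original gives 19, revised gives -8.
verdict: not equivalent; witness: base=-4, step=-3, limit=-6


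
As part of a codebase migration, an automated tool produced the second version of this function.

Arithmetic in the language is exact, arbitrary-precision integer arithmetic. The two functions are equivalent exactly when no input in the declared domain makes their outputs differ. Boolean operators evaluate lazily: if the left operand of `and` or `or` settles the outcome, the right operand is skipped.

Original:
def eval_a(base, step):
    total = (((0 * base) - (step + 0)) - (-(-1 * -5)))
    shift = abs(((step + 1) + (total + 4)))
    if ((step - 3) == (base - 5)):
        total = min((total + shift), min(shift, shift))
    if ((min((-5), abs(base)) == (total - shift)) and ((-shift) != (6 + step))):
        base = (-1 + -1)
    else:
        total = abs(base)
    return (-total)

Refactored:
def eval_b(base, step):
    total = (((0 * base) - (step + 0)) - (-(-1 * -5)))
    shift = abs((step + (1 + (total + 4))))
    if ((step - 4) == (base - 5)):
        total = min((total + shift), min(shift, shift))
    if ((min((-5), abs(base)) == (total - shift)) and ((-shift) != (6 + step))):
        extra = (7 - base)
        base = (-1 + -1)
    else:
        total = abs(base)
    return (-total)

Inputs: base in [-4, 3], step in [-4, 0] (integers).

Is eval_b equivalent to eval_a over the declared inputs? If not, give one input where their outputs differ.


Take base=1, step=0.
eval_a: total := 5 | shift := 10 | ((step - 3) == (base - 5)): false | ((min((-5), abs(base)) == (total - shift)) and ((-shift) != (6 + step))): true | base := -2 | result -5
eval_b: total := 5 | shift := 10 | ((step - 4) == (base - 5)): true | total := 10 | ((min((-5), abs(base)) == (total - shift)) and ((-shift) != (6 + step))): false | total := 1 | result -1
-5 != -1, so the rewrite changes behavior.
verdict: not equivalent; witness: base=1, step=0


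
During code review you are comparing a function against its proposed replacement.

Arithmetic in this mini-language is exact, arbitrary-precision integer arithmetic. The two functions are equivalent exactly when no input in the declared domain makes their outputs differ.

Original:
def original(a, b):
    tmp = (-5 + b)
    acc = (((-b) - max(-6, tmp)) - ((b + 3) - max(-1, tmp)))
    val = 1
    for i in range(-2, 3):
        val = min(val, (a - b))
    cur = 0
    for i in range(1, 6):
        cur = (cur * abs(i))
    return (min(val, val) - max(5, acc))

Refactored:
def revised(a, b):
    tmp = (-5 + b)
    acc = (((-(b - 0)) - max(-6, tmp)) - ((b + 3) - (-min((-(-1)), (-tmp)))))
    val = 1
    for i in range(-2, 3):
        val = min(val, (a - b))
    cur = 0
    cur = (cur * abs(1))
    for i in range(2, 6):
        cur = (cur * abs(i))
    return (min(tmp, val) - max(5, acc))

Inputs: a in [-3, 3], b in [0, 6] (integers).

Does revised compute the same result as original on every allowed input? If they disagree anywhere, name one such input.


Input a=-3, b=0: -8 from original versus -10 from revised.
verdict: not equivalent; witness: a=-3, b=0


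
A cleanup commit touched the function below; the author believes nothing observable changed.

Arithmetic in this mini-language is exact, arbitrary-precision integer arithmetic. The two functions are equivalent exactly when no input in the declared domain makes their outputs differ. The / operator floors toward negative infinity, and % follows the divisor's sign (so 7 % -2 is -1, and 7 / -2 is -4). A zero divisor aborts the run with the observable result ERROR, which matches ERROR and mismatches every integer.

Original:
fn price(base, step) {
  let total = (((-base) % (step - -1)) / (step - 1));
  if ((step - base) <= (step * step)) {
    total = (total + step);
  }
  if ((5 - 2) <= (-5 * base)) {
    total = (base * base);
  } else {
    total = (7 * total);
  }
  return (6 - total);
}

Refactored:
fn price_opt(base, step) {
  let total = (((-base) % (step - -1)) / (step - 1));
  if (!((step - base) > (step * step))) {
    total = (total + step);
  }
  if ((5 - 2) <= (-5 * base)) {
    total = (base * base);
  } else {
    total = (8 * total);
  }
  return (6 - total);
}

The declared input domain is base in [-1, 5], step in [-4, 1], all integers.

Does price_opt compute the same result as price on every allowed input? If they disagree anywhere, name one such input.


base=0, step=-4 yields 34 from price but 38 from price_opt.
verdict: not equivalent; witness: base=0, step=-4


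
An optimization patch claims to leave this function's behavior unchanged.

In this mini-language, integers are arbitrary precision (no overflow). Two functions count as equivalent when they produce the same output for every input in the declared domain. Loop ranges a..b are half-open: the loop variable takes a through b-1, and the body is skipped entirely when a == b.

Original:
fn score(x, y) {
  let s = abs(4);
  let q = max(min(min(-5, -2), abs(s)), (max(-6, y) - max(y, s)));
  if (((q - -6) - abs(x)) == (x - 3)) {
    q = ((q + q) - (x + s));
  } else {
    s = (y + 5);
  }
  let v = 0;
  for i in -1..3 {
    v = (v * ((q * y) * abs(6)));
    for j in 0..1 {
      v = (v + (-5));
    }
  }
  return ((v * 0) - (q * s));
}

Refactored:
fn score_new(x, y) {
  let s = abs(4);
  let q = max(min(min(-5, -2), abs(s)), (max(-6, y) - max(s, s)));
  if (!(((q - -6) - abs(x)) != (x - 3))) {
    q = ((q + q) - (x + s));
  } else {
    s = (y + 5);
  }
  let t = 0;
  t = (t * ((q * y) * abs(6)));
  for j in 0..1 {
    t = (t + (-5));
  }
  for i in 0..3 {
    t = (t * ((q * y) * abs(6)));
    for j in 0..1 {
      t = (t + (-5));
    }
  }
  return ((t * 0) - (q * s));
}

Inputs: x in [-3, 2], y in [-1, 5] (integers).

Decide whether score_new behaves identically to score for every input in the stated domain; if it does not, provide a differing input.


On input x=-3, y=5, score returns 0 while score_new returns -10.
verdict: not equivalent; witness: x=-3, y=5


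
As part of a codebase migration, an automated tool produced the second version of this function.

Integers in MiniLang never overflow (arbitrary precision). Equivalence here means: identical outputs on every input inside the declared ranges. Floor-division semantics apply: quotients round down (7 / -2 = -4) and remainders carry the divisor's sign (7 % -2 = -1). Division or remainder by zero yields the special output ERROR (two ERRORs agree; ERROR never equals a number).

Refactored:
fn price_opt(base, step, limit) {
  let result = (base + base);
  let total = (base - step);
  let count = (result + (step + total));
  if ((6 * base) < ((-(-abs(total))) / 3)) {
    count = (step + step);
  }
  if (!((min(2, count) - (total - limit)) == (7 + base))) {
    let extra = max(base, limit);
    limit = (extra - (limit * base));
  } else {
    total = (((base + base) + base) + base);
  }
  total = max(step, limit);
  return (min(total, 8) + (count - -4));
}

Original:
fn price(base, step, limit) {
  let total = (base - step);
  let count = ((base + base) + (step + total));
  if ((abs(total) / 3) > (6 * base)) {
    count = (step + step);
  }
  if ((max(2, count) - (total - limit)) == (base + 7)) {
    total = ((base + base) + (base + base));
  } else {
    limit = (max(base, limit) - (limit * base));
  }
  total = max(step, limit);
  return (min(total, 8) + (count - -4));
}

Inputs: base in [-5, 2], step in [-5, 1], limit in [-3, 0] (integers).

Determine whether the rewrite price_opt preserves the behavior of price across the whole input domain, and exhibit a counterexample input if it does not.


Try base=-5, step=-4, limit=-1.
price: total = -1; count = -15; ((abs(total) / 3) > (6 * base)) -> true; count = -8; ((max(2, count) - (total - limit)) == (base + 7)) -> true; total = -20; total = -1; return -5
price_opt: result = -10; total = -1; count = -15; ((6 * base) < ((-(-abs(total))) / 3)) -> true; count = -8; (!((min(2, count) - (total - limit)) == (7 + base))) -> true; extra = -1; limit = -6; total = -4; return -8
-5 against -8: the behavior changed.
verdict: not equivalent; witness: base=-5, step=-4, limit=-1


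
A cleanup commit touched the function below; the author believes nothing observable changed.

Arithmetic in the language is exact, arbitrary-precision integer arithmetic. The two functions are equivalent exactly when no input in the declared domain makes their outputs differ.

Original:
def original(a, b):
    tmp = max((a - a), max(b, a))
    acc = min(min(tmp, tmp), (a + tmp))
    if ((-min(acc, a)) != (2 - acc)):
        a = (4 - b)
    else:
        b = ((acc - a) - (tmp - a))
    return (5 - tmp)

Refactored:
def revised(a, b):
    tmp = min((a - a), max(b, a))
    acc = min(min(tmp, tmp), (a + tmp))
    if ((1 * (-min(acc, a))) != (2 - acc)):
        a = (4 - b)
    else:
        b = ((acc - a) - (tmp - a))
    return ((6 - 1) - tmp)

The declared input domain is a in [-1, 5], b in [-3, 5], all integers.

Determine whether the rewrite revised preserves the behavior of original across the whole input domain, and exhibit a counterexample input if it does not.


Run the pair on a=-1, b=-3.
original: tmp := 0 | acc := -1 | ((-min(acc, a)) != (2 - acc)): true | a := 7 | result 5
revised: tmp := -1 | acc := -2 | ((1 * (-min(acc, a))) != (2 - acc)): true | a := 7 | result 6
5 and 6 differ, so these are not the same function on this domain.
verdict: not equivalent; witness: a=-1, b=-3


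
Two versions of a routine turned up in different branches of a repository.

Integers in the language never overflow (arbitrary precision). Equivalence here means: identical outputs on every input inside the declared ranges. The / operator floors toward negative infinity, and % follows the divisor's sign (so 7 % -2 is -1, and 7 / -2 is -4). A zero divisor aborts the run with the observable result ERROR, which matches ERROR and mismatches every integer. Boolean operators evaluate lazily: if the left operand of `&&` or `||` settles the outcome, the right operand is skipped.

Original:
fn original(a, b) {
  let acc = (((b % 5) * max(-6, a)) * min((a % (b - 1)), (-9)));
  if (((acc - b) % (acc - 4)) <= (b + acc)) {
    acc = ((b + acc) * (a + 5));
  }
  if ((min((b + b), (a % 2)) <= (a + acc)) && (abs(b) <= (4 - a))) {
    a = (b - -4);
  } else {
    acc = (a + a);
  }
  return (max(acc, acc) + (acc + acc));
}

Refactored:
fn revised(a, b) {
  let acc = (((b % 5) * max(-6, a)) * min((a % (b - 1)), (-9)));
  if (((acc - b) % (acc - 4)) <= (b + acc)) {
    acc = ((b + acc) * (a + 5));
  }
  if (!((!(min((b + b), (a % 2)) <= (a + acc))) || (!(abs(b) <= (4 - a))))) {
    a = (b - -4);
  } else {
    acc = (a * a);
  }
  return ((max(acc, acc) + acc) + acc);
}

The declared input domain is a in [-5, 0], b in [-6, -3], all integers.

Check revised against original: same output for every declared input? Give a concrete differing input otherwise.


Run the pair on a=-1, b=-6.
original: acc = 36; (((acc - b) % (acc - 4)) <= (b + acc)) -> true; acc = 120; ((min((b + b), (a % 2)) <= (a + acc)) && (abs(b) <= (4 - a))) -> false; acc = -2; return -6
revised: acc = 36; (((acc - b) % (acc - 4)) <= (b + acc)) -> true; acc = 120; (!((!(min((b + b), (a % 2)) <= (a + acc))) || (!(abs(b) <= (4 - a))))) -> false; acc = 1; return 3
-6 against 3: the behavior changed.
verdict: not equivalent; witness: a=-1, b=-6


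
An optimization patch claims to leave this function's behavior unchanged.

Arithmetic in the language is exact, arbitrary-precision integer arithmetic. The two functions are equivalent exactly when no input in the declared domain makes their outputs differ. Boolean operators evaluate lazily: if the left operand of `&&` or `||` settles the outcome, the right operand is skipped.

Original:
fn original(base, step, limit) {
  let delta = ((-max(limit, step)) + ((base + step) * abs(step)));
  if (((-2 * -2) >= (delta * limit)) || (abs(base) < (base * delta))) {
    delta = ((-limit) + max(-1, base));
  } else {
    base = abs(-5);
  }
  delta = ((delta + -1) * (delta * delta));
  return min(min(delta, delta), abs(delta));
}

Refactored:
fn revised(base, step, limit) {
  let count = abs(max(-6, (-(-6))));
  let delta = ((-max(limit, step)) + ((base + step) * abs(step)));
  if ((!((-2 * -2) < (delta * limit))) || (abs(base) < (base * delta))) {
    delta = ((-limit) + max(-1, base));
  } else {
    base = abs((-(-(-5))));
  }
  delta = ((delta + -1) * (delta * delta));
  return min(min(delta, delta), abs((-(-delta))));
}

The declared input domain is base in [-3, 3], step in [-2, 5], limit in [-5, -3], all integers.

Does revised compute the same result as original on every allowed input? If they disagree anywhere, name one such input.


The two versions differ — the changes include constant usage differs; and local variable names differ; and statement counts differ; and boolean connective usage differs; and comparison usage differs; and min/max/abs usage differs.
As a probe, take base=-3, step=4, limit=-4: original runs delta := 0 | (((-2 * -2) >= (delta * limit)) || (abs(base) < (base * delta))): true | delta := 3 | delta := 18 | result 18; revised runs count := 6 | delta := 0 | ((!((-2 * -2) < (delta * limit))) || (abs(base) < (base * delta))): true | delta := 3 | delta := 18 | result 18; both end at 18.
Every one of the 168 inputs gives matching results.
verdict: equivalent


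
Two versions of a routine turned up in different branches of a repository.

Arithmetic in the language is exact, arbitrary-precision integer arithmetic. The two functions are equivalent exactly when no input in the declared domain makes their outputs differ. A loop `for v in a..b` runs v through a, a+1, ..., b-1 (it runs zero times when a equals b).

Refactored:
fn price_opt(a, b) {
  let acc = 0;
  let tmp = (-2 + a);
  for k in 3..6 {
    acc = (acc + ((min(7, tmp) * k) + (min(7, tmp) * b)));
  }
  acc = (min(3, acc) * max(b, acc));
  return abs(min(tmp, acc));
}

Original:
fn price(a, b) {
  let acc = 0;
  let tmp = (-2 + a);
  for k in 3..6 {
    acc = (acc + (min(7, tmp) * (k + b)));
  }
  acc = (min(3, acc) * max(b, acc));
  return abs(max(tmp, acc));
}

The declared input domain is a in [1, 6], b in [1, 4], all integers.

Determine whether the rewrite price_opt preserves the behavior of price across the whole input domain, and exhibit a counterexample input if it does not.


There is a counterexample at a=1, b=1: 1 on one side, 15 on the other.
price: acc becomes 0; next tmp becomes -1; next at k=3:; next acc becomes -4; next at k=4:; next acc becomes -9; next at k=5:; next acc becomes -15; next acc becomes -15; next final value 1
price_opt: acc becomes 0; next tmp becomes -1; next at k=3:; next acc becomes -4; next at k=4:; next acc becomes -9; next at k=5:; next acc becomes -15; next acc becomes -15; next final value 15
verdict: not equivalent; witness: a=1, b=1


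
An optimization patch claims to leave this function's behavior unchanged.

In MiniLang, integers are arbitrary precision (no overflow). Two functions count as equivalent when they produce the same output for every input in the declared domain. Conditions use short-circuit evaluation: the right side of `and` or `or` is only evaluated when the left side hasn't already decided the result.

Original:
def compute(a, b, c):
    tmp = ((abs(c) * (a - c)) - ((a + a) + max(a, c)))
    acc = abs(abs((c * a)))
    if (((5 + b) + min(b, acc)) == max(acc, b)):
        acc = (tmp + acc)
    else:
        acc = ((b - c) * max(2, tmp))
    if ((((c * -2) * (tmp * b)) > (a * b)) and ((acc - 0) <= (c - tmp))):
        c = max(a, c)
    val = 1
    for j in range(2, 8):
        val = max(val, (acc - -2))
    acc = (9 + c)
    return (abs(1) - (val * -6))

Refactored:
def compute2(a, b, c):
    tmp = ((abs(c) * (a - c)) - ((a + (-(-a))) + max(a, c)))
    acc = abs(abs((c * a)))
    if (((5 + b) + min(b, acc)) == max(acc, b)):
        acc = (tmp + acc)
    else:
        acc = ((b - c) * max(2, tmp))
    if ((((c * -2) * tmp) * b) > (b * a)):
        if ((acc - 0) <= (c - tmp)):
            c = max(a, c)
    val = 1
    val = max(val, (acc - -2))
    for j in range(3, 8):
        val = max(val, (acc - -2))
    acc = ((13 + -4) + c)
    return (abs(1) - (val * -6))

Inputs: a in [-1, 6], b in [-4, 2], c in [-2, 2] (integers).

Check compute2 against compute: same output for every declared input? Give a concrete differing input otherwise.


This is a faithful refactor — arithmetic usage differs, plus min/max/abs usage differs, plus statement counts differ, plus boolean connective usage differs, plus branching structure differs, plus loop structure differs, plus constant usage differs, but the computed results match everywhere.
Spot check at a=4, b=-2, c=2 — compute: tmp=-8, then acc=8, then (((5 + b) + min(b, acc)) == max(acc, b)) is false, then acc=-8, then ((((c * -2) * (tmp * b)) > (a * b)) and ((acc - 0) <= (c - tmp))) is false, then val=1, then (j=2), then val=1, then (j=3), then val=1, then (j=4), then val=1, then (j=5), then val=1, then (j=6), then val=1, then (j=7), then val=1, then acc=11, then returns 7. compute2: tmp=-8, then acc=8, then (((5 + b) + min(b, acc)) == max(acc, b)) is false, then acc=-8, then ((((c * -2) * tmp) * b) > (b * a)) is false, then val=1, then val=1, then (j=3), then val=1, then (j=4), then val=1, then (j=5), then val=1, then (j=6), then val=1, then (j=7), then val=1, then acc=11, then returns 7. Both give 7.
Every one of the 280 inputs gives matching results.
verdict: equivalent


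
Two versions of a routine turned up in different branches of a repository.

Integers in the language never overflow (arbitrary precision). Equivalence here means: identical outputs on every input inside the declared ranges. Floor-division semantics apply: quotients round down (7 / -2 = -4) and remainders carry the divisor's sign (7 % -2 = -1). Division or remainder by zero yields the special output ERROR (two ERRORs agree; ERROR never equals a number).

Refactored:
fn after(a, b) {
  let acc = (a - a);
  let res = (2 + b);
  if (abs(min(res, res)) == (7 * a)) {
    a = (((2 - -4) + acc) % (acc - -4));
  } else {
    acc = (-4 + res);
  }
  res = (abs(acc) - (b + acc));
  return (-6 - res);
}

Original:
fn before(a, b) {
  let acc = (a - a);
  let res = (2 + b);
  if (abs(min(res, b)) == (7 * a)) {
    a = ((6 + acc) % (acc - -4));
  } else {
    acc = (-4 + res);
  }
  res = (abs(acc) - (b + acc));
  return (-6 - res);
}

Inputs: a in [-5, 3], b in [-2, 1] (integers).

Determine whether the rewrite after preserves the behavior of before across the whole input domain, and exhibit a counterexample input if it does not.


Evaluate both at a=0, b=-2.
before: acc := 0 | res := 0 | (abs(min(res, b)) == (7 * a)): false | acc := -4 | res := 10 | result -16
after: acc := 0 | res := 0 | (abs(min(res, res)) == (7 * a)): true | a := 2 | res := 2 | result -8
-16 and -8 differ, so these are not the same function on this domain.
verdict: not equivalent; witness: a=0, b=-2


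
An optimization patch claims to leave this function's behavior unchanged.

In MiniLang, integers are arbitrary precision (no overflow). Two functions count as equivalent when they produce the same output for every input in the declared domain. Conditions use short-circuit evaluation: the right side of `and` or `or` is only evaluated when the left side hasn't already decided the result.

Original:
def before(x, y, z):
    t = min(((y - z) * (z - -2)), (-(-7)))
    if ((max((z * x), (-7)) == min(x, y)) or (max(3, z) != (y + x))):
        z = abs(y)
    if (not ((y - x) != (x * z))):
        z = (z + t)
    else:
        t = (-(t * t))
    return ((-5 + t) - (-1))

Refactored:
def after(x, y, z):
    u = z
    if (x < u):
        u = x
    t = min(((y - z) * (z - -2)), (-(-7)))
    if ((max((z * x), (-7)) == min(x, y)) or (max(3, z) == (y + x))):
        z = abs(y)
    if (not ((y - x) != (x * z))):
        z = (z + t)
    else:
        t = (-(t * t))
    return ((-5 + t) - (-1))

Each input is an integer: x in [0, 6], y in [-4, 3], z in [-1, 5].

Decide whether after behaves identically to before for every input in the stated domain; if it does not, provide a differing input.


At x=1, y=0, z=-1: before gives -5, after gives -3.
verdict: not equivalent; witness: x=1, y=0, z=-1


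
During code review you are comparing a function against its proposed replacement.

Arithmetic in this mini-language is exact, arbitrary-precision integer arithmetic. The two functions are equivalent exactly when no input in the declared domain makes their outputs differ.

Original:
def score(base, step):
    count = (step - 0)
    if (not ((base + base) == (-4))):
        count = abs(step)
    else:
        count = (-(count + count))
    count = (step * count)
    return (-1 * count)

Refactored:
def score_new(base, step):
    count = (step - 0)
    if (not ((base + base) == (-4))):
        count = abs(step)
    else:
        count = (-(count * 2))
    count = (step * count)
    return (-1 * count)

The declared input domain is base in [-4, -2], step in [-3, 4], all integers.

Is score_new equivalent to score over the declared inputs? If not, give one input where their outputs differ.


The two are interchangeable: constant usage differs, and arithmetic usage differs, and every declared input agrees.
One worked example (base=-4, step=3) — score: count becomes 3; next (not ((base + base) == (-4))) evaluates to true; next count becomes 3; next count becomes 9; next final value -9; score_new: count becomes 3; next (not ((base + base) == (-4))) evaluates to true; next count becomes 3; next count becomes 9; next final value -9; agreement on -9.
Across all 24 domain points the two functions coincide.
verdict: equivalent


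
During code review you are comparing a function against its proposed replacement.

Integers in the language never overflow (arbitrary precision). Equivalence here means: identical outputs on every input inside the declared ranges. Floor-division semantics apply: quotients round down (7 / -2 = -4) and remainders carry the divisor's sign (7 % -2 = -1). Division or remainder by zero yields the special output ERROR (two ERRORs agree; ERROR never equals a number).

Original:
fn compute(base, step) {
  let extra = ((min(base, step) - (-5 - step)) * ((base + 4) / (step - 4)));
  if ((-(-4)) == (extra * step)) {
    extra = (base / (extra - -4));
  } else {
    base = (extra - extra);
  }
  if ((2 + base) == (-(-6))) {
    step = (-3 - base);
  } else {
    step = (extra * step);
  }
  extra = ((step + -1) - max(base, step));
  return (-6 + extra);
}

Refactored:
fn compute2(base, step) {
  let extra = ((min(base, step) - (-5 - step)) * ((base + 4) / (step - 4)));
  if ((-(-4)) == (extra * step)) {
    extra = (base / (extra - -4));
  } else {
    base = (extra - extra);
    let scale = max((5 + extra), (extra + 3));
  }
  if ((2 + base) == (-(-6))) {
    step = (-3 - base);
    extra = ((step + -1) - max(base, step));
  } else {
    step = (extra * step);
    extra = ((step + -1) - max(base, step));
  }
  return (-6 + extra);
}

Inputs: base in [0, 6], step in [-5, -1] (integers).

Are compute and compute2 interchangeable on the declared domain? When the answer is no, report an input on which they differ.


Equivalent. A substantive addition is an assignment to `scale` whose value nothing reads; no result depends on it.
Across all 35 domain points the two functions coincide.
As a probe, take base=5, step=-1: compute runs extra = -6; ((-(-4)) == (extra * step)) -> false; base = 0; ((2 + base) == (-(-6))) -> false; step = 6; extra = -1; return -7; compute2 runs extra = -6; ((-(-4)) == (extra * step)) -> false; base = 0; scale = -1; ((2 + base) == (-(-6))) -> false; step = 6; extra = -1; return -7; both end at -7.
verdict: equivalent


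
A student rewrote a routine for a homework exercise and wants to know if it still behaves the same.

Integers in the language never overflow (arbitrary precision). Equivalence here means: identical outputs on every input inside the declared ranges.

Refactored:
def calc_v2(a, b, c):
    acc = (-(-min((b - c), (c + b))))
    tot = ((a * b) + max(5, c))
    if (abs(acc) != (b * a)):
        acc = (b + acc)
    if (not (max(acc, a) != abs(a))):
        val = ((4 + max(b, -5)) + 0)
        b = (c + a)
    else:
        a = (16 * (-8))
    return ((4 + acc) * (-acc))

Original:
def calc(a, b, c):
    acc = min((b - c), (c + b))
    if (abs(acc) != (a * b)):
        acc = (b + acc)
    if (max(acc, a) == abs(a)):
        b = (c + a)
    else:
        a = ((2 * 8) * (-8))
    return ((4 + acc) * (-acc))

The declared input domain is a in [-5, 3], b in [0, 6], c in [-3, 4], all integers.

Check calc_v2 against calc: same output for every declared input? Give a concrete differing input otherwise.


Behavior is preserved: although constant usage differs, and boolean connective usage differs, and arithmetic usage differs, and comparison usage differs, and min/max/abs usage differs, and statement counts differ, and local variable names differ, the outputs never diverge.
Spot check at a=2, b=3, c=-3 — calc: acc := 0 | (abs(acc) != (a * b)): true | acc := 3 | (max(acc, a) == abs(a)): false | a := -128 | result -21. calc_v2: acc := 0 | tot := 11 | (abs(acc) != (b * a)): true | acc := 3 | (not (max(acc, a) != abs(a))): false | a := -128 | result -21. Both give -21.
Sweeping the whole domain (504 inputs) finds no disagreement.
verdict: equivalent


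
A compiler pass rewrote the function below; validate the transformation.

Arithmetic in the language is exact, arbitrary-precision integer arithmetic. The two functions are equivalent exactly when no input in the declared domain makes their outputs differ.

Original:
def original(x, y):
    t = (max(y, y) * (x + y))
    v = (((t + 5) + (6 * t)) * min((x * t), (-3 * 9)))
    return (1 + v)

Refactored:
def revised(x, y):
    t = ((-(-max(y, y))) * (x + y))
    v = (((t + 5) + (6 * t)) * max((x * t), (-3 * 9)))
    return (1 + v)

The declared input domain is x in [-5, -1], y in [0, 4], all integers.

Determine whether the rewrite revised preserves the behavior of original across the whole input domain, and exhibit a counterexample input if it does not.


Try x=-5, y=0.
original: t=0, then v=-135, then returns -134
revised: t=0, then v=0, then returns 1
-134 and 1 differ, so these are not the same function on this domain.
verdict: not equivalent; witness: x=-5, y=0


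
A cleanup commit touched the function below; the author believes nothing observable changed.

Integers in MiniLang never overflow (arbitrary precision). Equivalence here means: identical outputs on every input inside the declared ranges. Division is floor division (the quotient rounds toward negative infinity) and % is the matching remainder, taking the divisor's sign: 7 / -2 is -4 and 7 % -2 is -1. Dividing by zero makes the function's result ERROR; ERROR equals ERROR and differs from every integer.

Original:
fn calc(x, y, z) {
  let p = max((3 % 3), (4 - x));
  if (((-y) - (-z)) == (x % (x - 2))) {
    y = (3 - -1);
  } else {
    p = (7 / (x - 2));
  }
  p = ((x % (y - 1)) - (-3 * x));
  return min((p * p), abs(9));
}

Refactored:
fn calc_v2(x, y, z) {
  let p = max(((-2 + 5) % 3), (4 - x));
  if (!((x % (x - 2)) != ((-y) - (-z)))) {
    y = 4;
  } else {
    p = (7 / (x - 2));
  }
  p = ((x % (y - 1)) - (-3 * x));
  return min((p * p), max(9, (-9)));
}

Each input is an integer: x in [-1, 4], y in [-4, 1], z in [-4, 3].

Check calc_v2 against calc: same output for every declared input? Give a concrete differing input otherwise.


Side by side, the visible changes include: comparison usage differs, plus min/max/abs usage differs, plus boolean connective usage differs, plus arithmetic usage differs, plus constant usage differs.
As a probe, take x=1, y=-4, z=2: calc runs p=3, then (((-y) - (-z)) == (x % (x - 2))) is false, then p=-7, then p=-1, then returns 1; calc_v2 runs p=3, then (!((x % (x - 2)) != ((-y) - (-z)))) is false, then p=-7, then p=-1, then returns 1; both end at 1.
Checked all 288 inputs in the declared domain: the outputs agree on every one.
verdict: equivalent


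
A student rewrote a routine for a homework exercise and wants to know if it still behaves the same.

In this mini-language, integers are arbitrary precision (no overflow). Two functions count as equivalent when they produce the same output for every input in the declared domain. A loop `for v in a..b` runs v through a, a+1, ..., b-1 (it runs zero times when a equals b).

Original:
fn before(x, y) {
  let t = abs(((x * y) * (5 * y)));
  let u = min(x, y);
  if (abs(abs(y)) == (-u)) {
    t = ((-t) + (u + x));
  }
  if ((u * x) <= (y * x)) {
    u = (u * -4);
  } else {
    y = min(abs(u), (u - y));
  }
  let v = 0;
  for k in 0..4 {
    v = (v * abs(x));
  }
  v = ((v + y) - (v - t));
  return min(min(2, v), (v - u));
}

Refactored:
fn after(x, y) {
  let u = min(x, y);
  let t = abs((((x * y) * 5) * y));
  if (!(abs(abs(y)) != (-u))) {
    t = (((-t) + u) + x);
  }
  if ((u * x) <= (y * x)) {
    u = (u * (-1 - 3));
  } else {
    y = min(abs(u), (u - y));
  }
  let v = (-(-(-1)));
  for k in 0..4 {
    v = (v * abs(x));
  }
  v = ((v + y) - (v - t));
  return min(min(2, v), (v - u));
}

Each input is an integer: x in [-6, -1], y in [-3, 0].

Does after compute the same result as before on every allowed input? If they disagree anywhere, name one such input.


The edit looks behavioral (`0` became `-1`), but over these ranges it never changes the outcome.
As a probe, take x=-1, y=-1: before runs t=5, then u=-1, then (abs(abs(y)) == (-u)) is true, then t=-7, then ((u * x) <= (y * x)) is true, then u=4, then v=0, then (k=0), then v=0, then (k=1), then v=0, then (k=2), then v=0, then (k=3), then v=0, then v=-8, then returns -12; after runs u=-1, then t=5, then (!(abs(abs(y)) != (-u))) is true, then t=-7, then ((u * x) <= (y * x)) is true, then u=4, then v=-1, then (k=0), then v=-1, then (k=1), then v=-1, then (k=2), then v=-1, then (k=3), then v=-1, then v=-8, then returns -12; both end at -12.
Checked all 24 inputs in the declared domain: the outputs agree on every one.
verdict: equivalent
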